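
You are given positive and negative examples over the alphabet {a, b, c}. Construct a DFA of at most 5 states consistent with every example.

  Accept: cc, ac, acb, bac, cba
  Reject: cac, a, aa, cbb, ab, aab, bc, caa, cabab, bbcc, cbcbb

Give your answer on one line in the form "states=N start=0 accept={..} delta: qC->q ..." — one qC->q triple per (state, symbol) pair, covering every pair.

states=4 start=0 accept={2,3} delta: 0a->0 0b->1 0c->2 1a->0 1b->1 1c->1 2a->1 2b->3 2c->2 3a->2 3b->0 3c->0

Fold the examples into a partial DFA from state 0: repeatedly fix the first undefined (state, symbol) met by the shortest-then-alphabetical prefix, trying targets in increasing order and rejecting any under which an Accept and a Reject string meet in one state with the same remainder; add a state when all current targets are rejected. Accepting states are where Accept strings end.
a: 0a undefined. 0a->0: ok.
b: 0b undefined. 0b->0: no, cc/bbcc meet in 0 with "cc" left. Open state 1: 0b->1.
c: 0c undefined. 0c->0: no, cc/cac meet in 0. 0c->1: no, cc/bc meet in 1 with "c" left. Open state 2: 0c->2.
ba: 1a undefined. 1a->0: ok.
bb: 1b undefined. 1b->0: no, cc/bbcc meet in 2 with "c" left. 1b->1: ok.
bc: 1c undefined. 1c->0: no, ac/bbcc meet in 2. 1c->1: ok.
ca: 2a undefined. 2a->0: no, ac/cac meet in 2. 2a->1: ok.
cb: 2b undefined. 2b->0: no, acb/a meet in 0. 2b->1: no, acb/cac meet in 1. 2b->2: no, ac/cbb meet in 2. Open state 3: 2b->3.
cc: 2c undefined. 2c->0: no, cc/a meet in 0. 2c->1: no, cc/cac meet in 1. 2c->2: ok.
cba: 3a undefined. 3a->0: no, cba/a meet in 0. 3a->1: no, cba/cac meet in 1. 3a->2: ok.
cbb: 3b undefined. 3b->0: ok.
cbc: 3c undefined. 3c->0: ok.
All examples now run through 4 states with every (state, symbol) defined. Accept strings end in {2,3}, Reject strings end in {0,1}; accept={2,3}.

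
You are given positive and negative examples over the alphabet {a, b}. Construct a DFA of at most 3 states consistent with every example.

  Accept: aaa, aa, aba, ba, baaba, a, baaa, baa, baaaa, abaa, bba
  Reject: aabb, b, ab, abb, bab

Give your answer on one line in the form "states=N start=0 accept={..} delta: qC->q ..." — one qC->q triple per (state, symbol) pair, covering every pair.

states=2 start=0 accept={0} delta: 0a->0 0b->1 1a->0 1b->1

Fold the examples into a partial DFA from state 0: repeatedly fix the first undefined (state, symbol) met by the shortest-then-alphabetical prefix, trying targets in increasing order and rejecting any under which an Accept and a Reject string meet in one state with the same remainder; add a state when all current targets are rejected. Accepting states are where Accept strings end.
a: 0a undefined. 0a->0: ok.
b: 0b undefined. 0b->0: no, aaa/aabb meet in 0. Open state 1: 0b->1.
ba: 1a undefined. 1a->0: ok.
bb: 1b undefined. 1b->0: no, aaa/aabb meet in 0. 1b->1: ok.
All examples now run through 2 states with every (state, symbol) defined. Accept strings end in {0}, Reject strings end in {1}; accept={0}.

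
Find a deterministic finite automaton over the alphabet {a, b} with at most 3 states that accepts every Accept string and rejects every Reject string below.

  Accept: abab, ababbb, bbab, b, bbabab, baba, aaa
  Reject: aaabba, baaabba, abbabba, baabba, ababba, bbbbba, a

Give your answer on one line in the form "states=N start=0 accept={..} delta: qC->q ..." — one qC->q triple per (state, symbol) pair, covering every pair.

Grow the machine one transition at a time. Run the examples from 0; the earliest place one falls off (shortest prefix, ties alphabetical) gets sent to the lowest-numbered state that keeps every Accept/Reject pair distinguishable — a pair clashes when both reach the same state with identical unread suffix — and to a fresh state only if none does.
a: 0a undefined. 0a->0: no, aaa/a meet in 0. Open state 1: 0a->1.
b: 0b undefined. 0b->0: ok.
aa: 1a undefined. 1a->0: no, aaa/baabba meet in 1. 1a->1: no, aaa/bbbbba meet in 1. Open state 2: 1a->2.
ab: 1b undefined. 1b->0: no, baba/abbabba meet in 1. 1b->1: no, bbab/bbbbba meet in 1. 1b->2: ok.
aaa: 2a undefined. 2a->0: ok.
abb: 2b undefined. 2b->0: ok.
All examples now run through 3 states with every (state, symbol) defined. Accept strings end in {0,2}, Reject strings end in {1}; accept={0,2}.

states=3 start=0 accept={0,2} delta: 0a->1 0b->0 1a->2 1b->2 2a->0 2b->0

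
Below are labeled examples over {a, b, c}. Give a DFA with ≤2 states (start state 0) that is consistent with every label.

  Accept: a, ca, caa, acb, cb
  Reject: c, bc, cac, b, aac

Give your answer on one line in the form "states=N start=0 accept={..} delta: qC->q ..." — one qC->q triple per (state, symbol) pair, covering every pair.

Fold the examples into a partial DFA from state 0: repeatedly fix the first undefined (state, symbol) met by the shortest-then-alphabetical prefix, trying targets in increasing order and rejecting any under which an Accept and a Reject string meet in one state with the same remainder; add a state when all current targets are rejected. Accepting states are where Accept strings end.
a: 0a undefined. 0a->0: ok.
b: 0b undefined. 0b->0: no, a/b meet in 0. Open state 1: 0b->1.
c: 0c undefined. 0c->0: no, a/c meet in 0. 0c->1: ok.
bc: 1c undefined. 1c->0: no, a/bc meet in 0. 1c->1: ok.
ca: 1a undefined. 1a->0: ok.
cb: 1b undefined. 1b->0: ok.
All examples now run through 2 states with every (state, symbol) defined. Accept strings end in {0}, Reject strings end in {1}; accept={0}.

states=2 start=0 accept={0} delta: 0a->0 0b->1 0c->1 1a->0 1b->0 1c->1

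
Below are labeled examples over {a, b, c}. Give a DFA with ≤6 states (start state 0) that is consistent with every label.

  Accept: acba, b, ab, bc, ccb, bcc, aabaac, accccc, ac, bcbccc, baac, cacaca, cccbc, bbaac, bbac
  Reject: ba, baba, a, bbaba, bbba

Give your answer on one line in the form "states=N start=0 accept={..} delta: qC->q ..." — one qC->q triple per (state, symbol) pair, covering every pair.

State merging on the prefix tree: take the shortest (then alphabetical) example prefix whose next move is undefined and point that move at state 0, else 1, else 2, ...; a target is out if some Accept/Reject pair would then sit in one state with the same input left (inseparable). If every existing state is out, open a new one.
a: 0a undefined. 0a->0: ok.
b: 0b undefined. 0b->0: no, b/ba meet in 0. Open state 1: 0b->1.
c: 0c undefined. 0c->0: no, acba/ba meet in 1 with "a" left. 0c->1: ok.
ba: 1a undefined. 1a->0: no, cacaca/ba meet in 0. 1a->1: no, acba/baba meet in 1 with "ba" left. Open state 2: 1a->2.
bb: 1b undefined. 1b->0: no, acba/a meet in 0. 1b->1: no, acba/ba meet in 2. 1b->2: ok.
bc: 1c undefined. 1c->0: no, bc/a meet in 0. 1c->1: no, ccb/ba meet in 2. 1c->2: no, bc/ba meet in 2. Open state 3: 1c->3.
baa: 2a undefined. 2a->0: no, acba/a meet in 0. 2a->1: no, acba/bbaba meet in 1. 2a->2: no, acba/ba meet in 2. 2a->3: ok.
bab: 2b undefined. 2b->0: ok.
bcb: 3b undefined. 3b->0: no, ccb/baba meet in 0. 3b->1: ok.
bcc: 3c undefined. 3c->0: no, bcc/baba meet in 0. 3c->1: ok.
cac: 2c undefined. 2c->0: no, cacaca/ba meet in 2. 2c->1: no, cacaca/ba meet in 2. 2c->2: no, cacaca/ba meet in 2. 2c->3: ok.
bbaa: 3a undefined. 3a->0: no, cacaca/ba meet in 2. 3a->1: ok.
All examples now run through 4 states with every (state, symbol) defined. Accept strings end in {1,3}, Reject strings end in {0,2}; accept={1,3}.

states=4 start=0 accept={1,3} delta: 0a->0 0b->1 0c->1 1a->2 1b->2 1c->3 2a->3 2b->0 2c->3 3a->1 3b->1 3c->1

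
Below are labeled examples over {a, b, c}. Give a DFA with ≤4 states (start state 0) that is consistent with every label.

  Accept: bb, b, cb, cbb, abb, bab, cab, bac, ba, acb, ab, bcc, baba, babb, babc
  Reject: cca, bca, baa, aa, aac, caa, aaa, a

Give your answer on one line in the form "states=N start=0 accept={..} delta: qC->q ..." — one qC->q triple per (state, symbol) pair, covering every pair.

states=3 start=0 accept={1,2} delta: 0a->0 0b->1 0c->0 1a->2 1b->1 1c->2 2a->0 2b->1 2c->1

Grow the machine one transition at a time. Run the examples from 0; the earliest place one falls off (shortest prefix, ties alphabetical) gets sent to the lowest-numbered state that keeps every Accept/Reject pair distinguishable — a pair clashes when both reach the same state with identical unread suffix — and to a fresh state only if none does.
a: 0a undefined. 0a->0: ok.
b: 0b undefined. 0b->0: no, bb/baa meet in 0. Open state 1: 0b->1.
c: 0c undefined. 0c->0: ok.
ba: 1a undefined. 1a->0: no, bac/cca meet in 0. 1a->1: no, b/baa meet in 1. Open state 2: 1a->2.
bb: 1b undefined. 1b->0: no, bb/cca meet in 0. 1b->1: ok.
bc: 1c undefined. 1c->0: no, bcc/cca meet in 0. 1c->1: no, ba/bca meet in 2. 1c->2: ok.
baa: 2a undefined. 2a->0: ok.
bab: 2b undefined. 2b->0: no, bab/cca meet in 0. 2b->1: ok.
bac: 2c undefined. 2c->0: no, bac/cca meet in 0. 2c->1: ok.
All examples now run through 3 states with every (state, symbol) defined. Accept strings end in {1,2}, Reject strings end in {0}; accept={1,2}.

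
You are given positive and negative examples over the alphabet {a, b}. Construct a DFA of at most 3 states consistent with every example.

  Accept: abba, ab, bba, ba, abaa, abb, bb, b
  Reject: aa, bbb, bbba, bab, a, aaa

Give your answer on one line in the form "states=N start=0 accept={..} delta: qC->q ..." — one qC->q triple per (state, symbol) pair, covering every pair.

Grow the machine one transition at a time. Run the examples from 0; the earliest place one falls off (shortest prefix, ties alphabetical) gets sent to the lowest-numbered state that keeps every Accept/Reject pair distinguishable — a pair clashes when both reach the same state with identical unread suffix — and to a fresh state only if none does.
a: 0a undefined. 0a->0: ok.
b: 0b undefined. 0b->0: no, abba/aa meet in 0. Open state 1: 0b->1.
ba: 1a undefined. 1a->0: no, ab/bab meet in 1. 1a->1: no, abb/bab meet in 1 with "b" left. Open state 2: 1a->2.
bb: 1b undefined. 1b->0: no, abba/aa meet in 0. 1b->1: no, abba/bbba meet in 2. 1b->2: ok.
bab: 2b undefined. 2b->0: ok.
bba: 2a undefined. 2a->0: no, abba/aa meet in 0. 2a->1: ok.
All examples now run through 3 states with every (state, symbol) defined. Accept strings end in {1,2}, Reject strings end in {0}; accept={1,2}.

states=3 start=0 accept={1,2} delta: 0a->0 0b->1 1a->2 1b->2 2a->1 2b->0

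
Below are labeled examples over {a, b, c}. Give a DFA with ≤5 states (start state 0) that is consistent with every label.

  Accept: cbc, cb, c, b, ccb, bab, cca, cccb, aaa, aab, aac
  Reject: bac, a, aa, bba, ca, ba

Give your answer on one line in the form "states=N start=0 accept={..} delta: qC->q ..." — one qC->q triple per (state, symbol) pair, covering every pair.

states=4 start=0 accept={0,2} delta: 0a->1 0b->0 0c->2 1a->3 1b->0 1c->1 2a->1 2b->0 2c->3 3a->0 3b->0 3c->0

State merging on the prefix tree: take the shortest (then alphabetical) example prefix whose next move is undefined and point that move at state 0, else 1, else 2, ...; a target is out if some Accept/Reject pair would then sit in one state with the same input left (inseparable). If every existing state is out, open a new one.
a: 0a undefined. 0a->0: no, aaa/a meet in 0. Open state 1: 0a->1.
b: 0b undefined. 0b->0: ok.
c: 0c undefined. 0c->0: no, cca/a meet in 1. 0c->1: no, c/a meet in 1. Open state 2: 0c->2.
aa: 1a undefined. 1a->0: no, b/aa meet in 0. 1a->1: no, aaa/a meet in 1. 1a->2: no, c/aa meet in 2. Open state 3: 1a->3.
ca: 2a undefined. 2a->0: no, b/ca meet in 0. 2a->1: ok.
cb: 2b undefined. 2b->0: ok.
cc: 2c undefined. 2c->0: no, cca/a meet in 1. 2c->1: no, cca/aa meet in 3. 2c->2: no, cca/a meet in 1. 2c->3: ok.
aaa: 3a undefined. 3a->0: ok.
aab: 3b undefined. 3b->0: ok.
aac: 3c undefined. 3c->0: ok.
bab: 1b undefined. 1b->0: ok.
bac: 1c undefined. 1c->0: no, cb/bac meet in 0. 1c->1: ok.
All examples now run through 4 states with every (state, symbol) defined. Accept strings end in {0,2}, Reject strings end in {1,3}; accept={0,2}.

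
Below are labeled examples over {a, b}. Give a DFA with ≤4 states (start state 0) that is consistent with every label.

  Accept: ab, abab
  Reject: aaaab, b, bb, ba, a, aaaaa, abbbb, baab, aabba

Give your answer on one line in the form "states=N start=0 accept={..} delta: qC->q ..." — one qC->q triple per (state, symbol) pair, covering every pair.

State merging on the prefix tree: take the shortest (then alphabetical) example prefix whose next move is undefined and point that move at state 0, else 1, else 2, ...; a target is out if some Accept/Reject pair would then sit in one state with the same input left (inseparable). If every existing state is out, open a new one.
a: 0a undefined. 0a->0: no, ab/aaaab meet in 0 with "b" left. Open state 1: 0a->1.
b: 0b undefined. 0b->0: ok.
aa: 1a undefined. 1a->0: ok.
ab: 1b undefined. 1b->0: no, ab/aaaab meet in 0. 1b->1: no, ab/ba meet in 1. Open state 2: 1b->2.
aba: 2a undefined. 2a->0: no, abab/aaaab meet in 0. 2a->1: ok.
abb: 2b undefined. 2b->0: ok.
All examples now run through 3 states with every (state, symbol) defined. Accept strings end in {2}, Reject strings end in {0,1}; accept={2}.

states=3 start=0 accept={2} delta: 0a->1 0b->0 1a->0 1b->2 2a->1 2b->0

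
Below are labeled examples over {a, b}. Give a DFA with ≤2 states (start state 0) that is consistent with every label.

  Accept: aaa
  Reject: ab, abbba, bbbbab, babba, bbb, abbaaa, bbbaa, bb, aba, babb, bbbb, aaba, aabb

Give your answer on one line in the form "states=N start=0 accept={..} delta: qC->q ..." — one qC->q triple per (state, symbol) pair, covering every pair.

State merging on the prefix tree: take the shortest (then alphabetical) example prefix whose next move is undefined and point that move at state 0, else 1, else 2, ...; a target is out if some Accept/Reject pair would then sit in one state with the same input left (inseparable). If every existing state is out, open a new one.
a: 0a undefined. 0a->0: ok.
b: 0b undefined. 0b->0: no, aaa/ab meet in 0. Open state 1: 0b->1.
ba: 1a undefined. 1a->0: no, aaa/aba meet in 0. 1a->1: ok.
bb: 1b undefined. 1b->0: no, aaa/abbaaa meet in 0. 1b->1: ok.
All examples now run through 2 states with every (state, symbol) defined. Accept strings end in {0}, Reject strings end in {1}; accept={0}.

states=2 start=0 accept={0} delta: 0a->0 0b->1 1a->1 1b->1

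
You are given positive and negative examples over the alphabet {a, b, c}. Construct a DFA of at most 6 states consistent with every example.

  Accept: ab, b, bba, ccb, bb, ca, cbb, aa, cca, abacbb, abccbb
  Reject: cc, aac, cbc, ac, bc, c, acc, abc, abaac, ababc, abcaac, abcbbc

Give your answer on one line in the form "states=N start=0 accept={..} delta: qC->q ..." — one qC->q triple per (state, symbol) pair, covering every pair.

Grow the machine one transition at a time. Run the examples from 0; the earliest place one falls off (shortest prefix, ties alphabetical) gets sent to the lowest-numbered state that keeps every Accept/Reject pair distinguishable — a pair clashes when both reach the same state with identical unread suffix — and to a fresh state only if none does.
a: 0a undefined. 0a->0: ok.
b: 0b undefined. 0b->0: ok.
c: 0c undefined. 0c->0: no, ab/cc meet in 0. Open state 1: 0c->1.
ca: 1a undefined. 1a->0: ok.
cb: 1b undefined. 1b->0: ok.
cc: 1c undefined. 1c->0: no, ab/cc meet in 0. 1c->1: ok.
All examples now run through 2 states with every (state, symbol) defined. Accept strings end in {0}, Reject strings end in {1}; accept={0}.

states=2 start=0 accept={0} delta: 0a->0 0b->0 0c->1 1a->0 1b->0 1c->1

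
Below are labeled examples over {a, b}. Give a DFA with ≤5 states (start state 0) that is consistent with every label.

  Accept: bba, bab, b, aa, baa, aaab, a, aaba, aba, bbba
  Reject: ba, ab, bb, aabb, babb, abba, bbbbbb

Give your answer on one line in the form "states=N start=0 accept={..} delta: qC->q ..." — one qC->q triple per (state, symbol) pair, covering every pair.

Grow the machine one transition at a time. Run the examples from 0; the earliest place one falls off (shortest prefix, ties alphabetical) gets sent to the lowest-numbered state that keeps every Accept/Reject pair distinguishable — a pair clashes when both reach the same state with identical unread suffix — and to a fresh state only if none does.
a: 0a undefined. 0a->0: no, bba/abba meet in 0 with "bba" left. Open state 1: 0a->1.
b: 0b undefined. 0b->0: no, bba/ba meet in 1. 0b->1: no, aa/ba meet in 1 with "a" left. Open state 2: 0b->2.
aa: 1a undefined. 1a->0: no, aaab/ab meet in 1 with "b" left. 1a->1: no, aaab/ab meet in 1 with "b" left. 1a->2: ok.
ab: 1b undefined. 1b->0: ok.
ba: 2a undefined. 2a->0: ok.
bb: 2b undefined. 2b->0: no, bab/aabb meet in 2. 2b->1: no, baa/bb meet in 1. 2b->2: no, bba/ba meet in 0. Open state 3: 2b->3.
bba: 3a undefined. 3a->0: no, bba/ba meet in 0. 3a->1: ok.
bbb: 3b undefined. 3b->0: ok.
All examples now run through 4 states with every (state, symbol) defined. Accept strings end in {1,2}, Reject strings end in {0,3}; accept={1,2}.

states=4 start=0 accept={1,2} delta: 0a->1 0b->2 1a->2 1b->0 2a->0 2b->3 3a->1 3b->0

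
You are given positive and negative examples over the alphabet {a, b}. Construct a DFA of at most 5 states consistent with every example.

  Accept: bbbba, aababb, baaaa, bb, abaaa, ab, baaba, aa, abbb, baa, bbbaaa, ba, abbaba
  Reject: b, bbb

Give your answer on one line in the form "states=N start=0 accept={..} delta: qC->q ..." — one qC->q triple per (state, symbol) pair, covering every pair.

Grow the machine one transition at a time. Run the examples from 0; the earliest place one falls off (shortest prefix, ties alphabetical) gets sent to the lowest-numbered state that keeps every Accept/Reject pair distinguishable — a pair clashes when both reach the same state with identical unread suffix — and to a fresh state only if none does.
a: 0a undefined. 0a->0: no, ab/b meet in 0 with "b" left. Open state 1: 0a->1.
b: 0b undefined. 0b->0: no, bb/b meet in 0. 0b->1: ok.
aa: 1a undefined. 1a->0: no, baaaa/b meet in 1. 1a->1: no, baaaa/b meet in 1. Open state 2: 1a->2.
ab: 1b undefined. 1b->0: no, bbbba/b meet in 1. 1b->1: no, bb/b meet in 1. 1b->2: ok.
aab: 2b undefined. 2b->0: no, aababb/bbb meet in 0. 2b->1: ok.
aba: 2a undefined. 2a->0: no, bbbaaa/b meet in 1. 2a->1: no, bbbba/b meet in 1. 2a->2: ok.
All examples now run through 3 states with every (state, symbol) defined. Accept strings end in {2}, Reject strings end in {1}; accept={2}.

states=3 start=0 accept={2} delta: 0a->1 0b->1 1a->2 1b->2 2a->2 2b->1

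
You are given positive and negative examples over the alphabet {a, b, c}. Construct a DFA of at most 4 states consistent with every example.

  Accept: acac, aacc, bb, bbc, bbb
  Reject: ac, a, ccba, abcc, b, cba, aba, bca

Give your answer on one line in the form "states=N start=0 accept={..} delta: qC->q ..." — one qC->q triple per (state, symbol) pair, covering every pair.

Grow the machine one transition at a time. Run the examples from 0; the earliest place one falls off (shortest prefix, ties alphabetical) gets sent to the lowest-numbered state that keeps every Accept/Reject pair distinguishable — a pair clashes when both reach the same state with identical unread suffix — and to a fresh state only if none does.
a: 0a undefined. 0a->0: ok.
b: 0b undefined. 0b->0: no, aacc/abcc meet in 0 with "cc" left. Open state 1: 0b->1.
c: 0c undefined. 0c->0: no, acac/ac meet in 0. 0c->1: ok.
bb: 1b undefined. 1b->0: no, bb/a meet in 0. 1b->1: no, bb/ac meet in 1. Open state 2: 1b->2.
bc: 1c undefined. 1c->0: no, aacc/a meet in 0. 1c->1: no, aacc/ac meet in 1. 1c->2: no, bbc/abcc meet in 2 with "c" left. Open state 3: 1c->3.
aba: 1a undefined. 1a->0: no, acac/ac meet in 1. 1a->1: ok.
bbb: 2b undefined. 2b->0: no, bbb/a meet in 0. 2b->1: no, bbb/ac meet in 1. 2b->2: ok.
bbc: 2c undefined. 2c->0: no, bbc/a meet in 0. 2c->1: no, bbc/ac meet in 1. 2c->2: ok.
bca: 3a undefined. 3a->0: ok.
cba: 2a undefined. 2a->0: ok.
ccb: 3b undefined. 3b->0: ok.
abcc: 3c undefined. 3c->0: ok.
All examples now run through 4 states with every (state, symbol) defined. Accept strings end in {2,3}, Reject strings end in {0,1}; accept={2,3}.

states=4 start=0 accept={2,3} delta: 0a->0 0b->1 0c->1 1a->1 1b->2 1c->3 2a->0 2b->2 2c->2 3a->0 3b->0 3c->0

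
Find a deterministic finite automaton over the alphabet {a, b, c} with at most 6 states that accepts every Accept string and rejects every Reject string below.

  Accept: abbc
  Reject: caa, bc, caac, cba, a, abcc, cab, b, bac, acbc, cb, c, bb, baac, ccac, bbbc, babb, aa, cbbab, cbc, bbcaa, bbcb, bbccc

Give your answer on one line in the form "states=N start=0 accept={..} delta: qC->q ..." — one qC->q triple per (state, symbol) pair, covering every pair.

states=4 start=0 accept={3} delta: 0a->0 0b->1 0c->0 1a->0 1b->2 1c->0 2a->0 2b->0 2c->3 3a->0 3b->0 3c->0

Grow the machine one transition at a time. Run the examples from 0; the earliest place one falls off (shortest prefix, ties alphabetical) gets sent to the lowest-numbered state that keeps every Accept/Reject pair distinguishable — a pair clashes when both reach the same state with identical unread suffix — and to a fresh state only if none does.
a: 0a undefined. 0a->0: ok.
b: 0b undefined. 0b->0: no, abbc/bc meet in 0 with "c" left. Open state 1: 0b->1.
c: 0c undefined. 0c->0: ok.
ba: 1a undefined. 1a->0: ok.
bb: 1b undefined. 1b->0: no, abbc/caa meet in 0. 1b->1: no, abbc/bc meet in 1 with "c" left. Open state 2: 1b->2.
bc: 1c undefined. 1c->0: ok.
bbb: 2b undefined. 2b->0: ok.
bbc: 2c undefined. 2c->0: no, abbc/caa meet in 0. 2c->1: no, abbc/cab meet in 1. 2c->2: no, abbc/bb meet in 2. Open state 3: 2c->3.
bbca: 3a undefined. 3a->0: ok.
bbcb: 3b undefined. 3b->0: ok.
bbcc: 3c undefined. 3c->0: ok.
cbba: 2a undefined. 2a->0: ok.
All examples now run through 4 states with every (state, symbol) defined. Accept strings end in {3}, Reject strings end in {0,1,2}; accept={3}.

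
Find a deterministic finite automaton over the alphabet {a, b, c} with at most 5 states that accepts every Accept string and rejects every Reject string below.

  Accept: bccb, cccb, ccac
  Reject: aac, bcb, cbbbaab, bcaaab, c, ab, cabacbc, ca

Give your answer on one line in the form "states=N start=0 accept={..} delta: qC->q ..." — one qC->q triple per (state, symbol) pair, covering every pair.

states=3 start=0 accept={2} delta: 0a->0 0b->0 0c->1 1a->0 1b->0 1c->2 2a->1 2b->2 2c->2

State merging on the prefix tree: take the shortest (then alphabetical) example prefix whose next move is undefined and point that move at state 0, else 1, else 2, ...; a target is out if some Accept/Reject pair would then sit in one state with the same input left (inseparable). If every existing state is out, open a new one.
a: 0a undefined. 0a->0: ok.
b: 0b undefined. 0b->0: ok.
c: 0c undefined. 0c->0: no, bccb/aac meet in 0. Open state 1: 0c->1.
ca: 1a undefined. 1a->0: ok.
cb: 1b undefined. 1b->0: ok.
cc: 1c undefined. 1c->0: no, bccb/bcb meet in 0. 1c->1: no, bccb/bcb meet in 0. Open state 2: 1c->2.
cca: 2a undefined. 2a->0: no, ccac/aac meet in 1. 2a->1: ok.
ccc: 2c undefined. 2c->0: no, cccb/bcb meet in 0. 2c->1: no, cccb/bcb meet in 0. 2c->2: ok.
bccb: 2b undefined. 2b->0: no, bccb/bcb meet in 0. 2b->1: no, bccb/aac meet in 1. 2b->2: ok.
All examples now run through 3 states with every (state, symbol) defined. Accept strings end in {2}, Reject strings end in {0,1}; accept={2}.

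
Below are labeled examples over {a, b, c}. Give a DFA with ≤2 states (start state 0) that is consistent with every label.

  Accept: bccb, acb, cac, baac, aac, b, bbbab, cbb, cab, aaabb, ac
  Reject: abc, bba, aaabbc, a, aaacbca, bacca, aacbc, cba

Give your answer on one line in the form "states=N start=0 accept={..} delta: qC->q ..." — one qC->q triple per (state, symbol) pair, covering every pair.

states=2 start=0 accept={1} delta: 0a->0 0b->1 0c->1 1a->0 1b->1 1c->0

Grow the machine one transition at a time. Run the examples from 0; the earliest place one falls off (shortest prefix, ties alphabetical) gets sent to the lowest-numbered state that keeps every Accept/Reject pair distinguishable — a pair clashes when both reach the same state with identical unread suffix — and to a fresh state only if none does.
a: 0a undefined. 0a->0: ok.
b: 0b undefined. 0b->0: no, baac/abc meet in 0 with "c" left. Open state 1: 0b->1.
c: 0c undefined. 0c->0: no, cac/a meet in 0. 0c->1: ok.
ba: 1a undefined. 1a->0: ok.
bb: 1b undefined. 1b->0: no, acb/bba meet in 0. 1b->1: ok.
bc: 1c undefined. 1c->0: ok.
All examples now run through 2 states with every (state, symbol) defined. Accept strings end in {1}, Reject strings end in {0}; accept={1}.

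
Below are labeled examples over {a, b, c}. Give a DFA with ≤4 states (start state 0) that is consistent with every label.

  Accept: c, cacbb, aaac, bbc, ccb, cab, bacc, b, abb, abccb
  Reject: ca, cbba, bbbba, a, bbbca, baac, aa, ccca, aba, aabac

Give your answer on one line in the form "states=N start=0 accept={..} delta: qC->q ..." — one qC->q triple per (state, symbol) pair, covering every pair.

states=3 start=0 accept={1} delta: 0a->0 0b->1 0c->1 1a->2 1b->1 1c->1 2a->2 2b->1 2c->0

State merging on the prefix tree: take the shortest (then alphabetical) example prefix whose next move is undefined and point that move at state 0, else 1, else 2, ...; a target is out if some Accept/Reject pair would then sit in one state with the same input left (inseparable). If every existing state is out, open a new one.
a: 0a undefined. 0a->0: ok.
b: 0b undefined. 0b->0: no, c/baac meet in 0 with "c" left. Open state 1: 0b->1.
c: 0c undefined. 0c->0: no, c/ca meet in 0. 0c->1: ok.
ba: 1a undefined. 1a->0: no, c/baac meet in 1. 1a->1: no, c/ca meet in 1. Open state 2: 1a->2.
bb: 1b undefined. 1b->0: no, abb/bbbba meet in 0. 1b->1: ok.
cc: 1c undefined. 1c->0: no, bbc/a meet in 0. 1c->1: ok.
baa: 2a undefined. 2a->0: no, c/baac meet in 1. 2a->1: no, c/baac meet in 1. 2a->2: ok.
bac: 2c undefined. 2c->0: ok.
cab: 2b undefined. 2b->0: no, cab/a meet in 0. 2b->1: ok.
All examples now run through 3 states with every (state, symbol) defined. Accept strings end in {1}, Reject strings end in {0,2}; accept={1}.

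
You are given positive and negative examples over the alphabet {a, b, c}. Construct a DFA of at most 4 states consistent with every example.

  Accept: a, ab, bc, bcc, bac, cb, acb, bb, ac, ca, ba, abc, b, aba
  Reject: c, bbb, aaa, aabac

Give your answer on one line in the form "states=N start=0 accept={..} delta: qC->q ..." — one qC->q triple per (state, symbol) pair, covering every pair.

states=4 start=0 accept={1,2,3} delta: 0a->1 0b->1 0c->0 1a->2 1b->3 1c->1 2a->0 2b->2 2c->1 3a->1 3b->0 3c->1

Grow the machine one transition at a time. Run the examples from 0; the earliest place one falls off (shortest prefix, ties alphabetical) gets sent to the lowest-numbered state that keeps every Accept/Reject pair distinguishable — a pair clashes when both reach the same state with identical unread suffix — and to a fresh state only if none does.
a: 0a undefined. 0a->0: no, a/aaa meet in 0. Open state 1: 0a->1.
b: 0b undefined. 0b->0: no, bc/c meet in 0 with "c" left. 0b->1: ok.
c: 0c undefined. 0c->0: ok.
aa: 1a undefined. 1a->0: no, a/aaa meet in 1. 1a->1: no, a/aaa meet in 1. Open state 2: 1a->2.
ab: 1b undefined. 1b->0: no, a/bbb meet in 1. 1b->1: no, a/bbb meet in 1. 1b->2: no, aba/aaa meet in 2 with "a" left. Open state 3: 1b->3.
ac: 1c undefined. 1c->0: no, bc/c meet in 0. 1c->1: ok.
aaa: 2a undefined. 2a->0: ok.
aab: 2b undefined. 2b->0: no, a/aabac meet in 1. 2b->1: no, bac/aabac meet in 2 with "c" left. 2b->2: ok.
aba: 3a undefined. 3a->0: no, aba/c meet in 0. 3a->1: ok.
abc: 3c undefined. 3c->0: no, abc/c meet in 0. 3c->1: ok.
bac: 2c undefined. 2c->0: no, bac/c meet in 0. 2c->1: ok.
bbb: 3b undefined. 3b->0: ok.
All examples now run through 4 states with every (state, symbol) defined. Accept strings end in {1,2,3}, Reject strings end in {0}; accept={1,2,3}.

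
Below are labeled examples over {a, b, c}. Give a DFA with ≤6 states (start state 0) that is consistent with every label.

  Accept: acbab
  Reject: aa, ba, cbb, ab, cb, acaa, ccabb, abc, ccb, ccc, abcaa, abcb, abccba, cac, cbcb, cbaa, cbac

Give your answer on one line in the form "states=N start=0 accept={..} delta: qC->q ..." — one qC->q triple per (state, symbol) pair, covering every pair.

State merging on the prefix tree: take the shortest (then alphabetical) example prefix whose next move is undefined and point that move at state 0, else 1, else 2, ...; a target is out if some Accept/Reject pair would then sit in one state with the same input left (inseparable). If every existing state is out, open a new one.
a: 0a undefined. 0a->0: ok.
b: 0b undefined. 0b->0: ok.
c: 0c undefined. 0c->0: no, acbab/aa meet in 0. Open state 1: 0c->1.
ca: 1a undefined. 1a->0: ok.
cb: 1b undefined. 1b->0: no, acbab/aa meet in 0. 1b->1: no, acbab/aa meet in 0. Open state 2: 1b->2.
cc: 1c undefined. 1c->0: ok.
cba: 2a undefined. 2a->0: no, acbab/aa meet in 0. 2a->1: no, acbab/cb meet in 2. 2a->2: no, acbab/cbb meet in 2 with "b" left. Open state 3: 2a->3.
cbb: 2b undefined. 2b->0: ok.
cbc: 2c undefined. 2c->0: ok.
cbaa: 3a undefined. 3a->0: ok.
cbac: 3c undefined. 3c->0: ok.
acbab: 3b undefined. 3b->0: no, acbab/aa meet in 0. 3b->1: no, acbab/abc meet in 1. 3b->2: no, acbab/cb meet in 2. 3b->3: ok.
All examples now run through 4 states with every (state, symbol) defined. Accept strings end in {3}, Reject strings end in {0,1,2}; accept={3}.

states=4 start=0 accept={3} delta: 0a->0 0b->0 0c->1 1a->0 1b->2 1c->0 2a->3 2b->0 2c->0 3a->0 3b->3 3c->0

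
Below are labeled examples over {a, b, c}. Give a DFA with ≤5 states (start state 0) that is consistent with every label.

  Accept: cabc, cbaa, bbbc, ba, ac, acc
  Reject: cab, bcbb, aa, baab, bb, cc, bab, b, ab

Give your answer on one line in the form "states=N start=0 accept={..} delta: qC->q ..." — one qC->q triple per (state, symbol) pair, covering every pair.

Fold the examples into a partial DFA from state 0: repeatedly fix the first undefined (state, symbol) met by the shortest-then-alphabetical prefix, trying targets in increasing order and rejecting any under which an Accept and a Reject string meet in one state with the same remainder; add a state when all current targets are rejected. Accepting states are where Accept strings end.
a: 0a undefined. 0a->0: no, acc/cc meet in 0 with "cc" left. Open state 1: 0a->1.
b: 0b undefined. 0b->0: ok.
c: 0c undefined. 0c->0: no, cbaa/aa meet in 1 with "a" left. 0c->1: no, ac/cc meet in 1 with "c" left. Open state 2: 0c->2.
aa: 1a undefined. 1a->0: ok.
ab: 1b undefined. 1b->0: ok.
ac: 1c undefined. 1c->0: no, ac/aa meet in 0. 1c->1: ok.
ca: 2a undefined. 2a->0: ok.
cb: 2b undefined. 2b->0: no, cbaa/cab meet in 0. 2b->1: ok.
cc: 2c undefined. 2c->0: ok.
All examples now run through 3 states with every (state, symbol) defined. Accept strings end in {1,2}, Reject strings end in {0}; accept={1,2}.

states=3 start=0 accept={1,2} delta: 0a->1 0b->0 0c->2 1a->0 1b->0 1c->1 2a->0 2b->1 2c->0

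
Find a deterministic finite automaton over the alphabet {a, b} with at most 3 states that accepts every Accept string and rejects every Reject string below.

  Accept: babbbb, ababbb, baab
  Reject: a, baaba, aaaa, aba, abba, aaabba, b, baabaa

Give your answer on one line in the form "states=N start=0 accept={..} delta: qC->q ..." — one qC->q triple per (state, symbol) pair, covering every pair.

State merging on the prefix tree: take the shortest (then alphabetical) example prefix whose next move is undefined and point that move at state 0, else 1, else 2, ...; a target is out if some Accept/Reject pair would then sit in one state with the same input left (inseparable). If every existing state is out, open a new one.
a: 0a undefined. 0a->0: ok.
b: 0b undefined. 0b->0: no, babbbb/a meet in 0. Open state 1: 0b->1.
ba: 1a undefined. 1a->0: no, baab/b meet in 1. 1a->1: ok.
abb: 1b undefined. 1b->0: no, babbbb/aba meet in 1. 1b->1: no, babbbb/baaba meet in 1. Open state 2: 1b->2.
abba: 2a undefined. 2a->0: ok.
babb: 2b undefined. 2b->0: no, ababbb/aba meet in 1. 2b->1: no, babbbb/aba meet in 1. 2b->2: ok.
All examples now run through 3 states with every (state, symbol) defined. Accept strings end in {2}, Reject strings end in {0,1}; accept={2}.

states=3 start=0 accept={2} delta: 0a->0 0b->1 1a->1 1b->2 2a->0 2b->2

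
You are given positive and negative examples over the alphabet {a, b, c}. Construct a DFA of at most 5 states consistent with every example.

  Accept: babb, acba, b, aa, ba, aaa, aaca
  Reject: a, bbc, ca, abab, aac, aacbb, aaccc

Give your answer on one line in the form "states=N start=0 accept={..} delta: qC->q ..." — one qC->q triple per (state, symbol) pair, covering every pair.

states=4 start=0 accept={2} delta: 0a->1 0b->2 0c->0 1a->2 1b->0 1c->0 2a->2 2b->0 2c->3 3a->2 3b->1 3c->0

State merging on the prefix tree: take the shortest (then alphabetical) example prefix whose next move is undefined and point that move at state 0, else 1, else 2, ...; a target is out if some Accept/Reject pair would then sit in one state with the same input left (inseparable). If every existing state is out, open a new one.
a: 0a undefined. 0a->0: no, aa/a meet in 0. Open state 1: 0a->1.
b: 0b undefined. 0b->0: no, ba/a meet in 1. 0b->1: no, b/a meet in 1. Open state 2: 0b->2.
c: 0c undefined. 0c->0: ok.
aa: 1a undefined. 1a->0: no, aa/aac meet in 0. 1a->1: no, aa/a meet in 1. 1a->2: ok.
ab: 1b undefined. 1b->0: ok.
ac: 1c undefined. 1c->0: ok.
ba: 2a undefined. 2a->0: no, acba/abab meet in 0. 2a->1: no, acba/a meet in 1. 2a->2: ok.
bb: 2b undefined. 2b->0: ok.
aac: 2c undefined. 2c->0: no, aaca/a meet in 1. 2c->1: no, babb/aacbb meet in 2. 2c->2: no, babb/aac meet in 2. Open state 3: 2c->3.
aaca: 3a undefined. 3a->0: no, aaca/bbc meet in 0. 3a->1: no, aaca/a meet in 1. 3a->2: ok.
aacb: 3b undefined. 3b->0: no, babb/aacbb meet in 2. 3b->1: ok.
aacc: 3c undefined. 3c->0: ok.
All examples now run through 4 states with every (state, symbol) defined. Accept strings end in {2}, Reject strings end in {0,1,3}; accept={2}.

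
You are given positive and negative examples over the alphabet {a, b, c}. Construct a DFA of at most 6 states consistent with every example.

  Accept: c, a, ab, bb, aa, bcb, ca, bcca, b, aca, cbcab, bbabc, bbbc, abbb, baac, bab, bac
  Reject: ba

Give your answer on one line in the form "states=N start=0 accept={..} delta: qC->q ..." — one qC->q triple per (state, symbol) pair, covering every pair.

Fold the examples into a partial DFA from state 0: repeatedly fix the first undefined (state, symbol) met by the shortest-then-alphabetical prefix, trying targets in increasing order and rejecting any under which an Accept and a Reject string meet in one state with the same remainder; add a state when all current targets are rejected. Accepting states are where Accept strings end.
a: 0a undefined. 0a->0: ok.
b: 0b undefined. 0b->0: no, a/ba meet in 0. Open state 1: 0b->1.
c: 0c undefined. 0c->0: ok.
ba: 1a undefined. 1a->0: no, c/ba meet in 0. 1a->1: no, ab/ba meet in 1. Open state 2: 1a->2.
bb: 1b undefined. 1b->0: ok.
bc: 1c undefined. 1c->0: ok.
baa: 2a undefined. 2a->0: ok.
bab: 2b undefined. 2b->0: ok.
bac: 2c undefined. 2c->0: ok.
All examples now run through 3 states with every (state, symbol) defined. Accept strings end in {0,1}, Reject strings end in {2}; accept={0,1}.

states=3 start=0 accept={0,1} delta: 0a->0 0b->1 0c->0 1a->2 1b->0 1c->0 2a->0 2b->0 2c->0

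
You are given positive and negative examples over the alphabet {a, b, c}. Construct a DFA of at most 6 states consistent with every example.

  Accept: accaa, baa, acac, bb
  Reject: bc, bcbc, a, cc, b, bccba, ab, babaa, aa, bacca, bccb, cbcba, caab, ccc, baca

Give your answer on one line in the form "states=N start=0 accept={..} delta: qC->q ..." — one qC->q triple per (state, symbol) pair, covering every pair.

states=5 start=0 accept={2,4} delta: 0a->0 0b->1 0c->1 1a->2 1b->2 1c->3 2a->2 2b->0 2c->4 3a->1 3b->0 3c->3 4a->0 4b->0 4c->0

Fold the examples into a partial DFA from state 0: repeatedly fix the first undefined (state, symbol) met by the shortest-then-alphabetical prefix, trying targets in increasing order and rejecting any under which an Accept and a Reject string meet in one state with the same remainder; add a state when all current targets are rejected. Accepting states are where Accept strings end.
a: 0a undefined. 0a->0: ok.
b: 0b undefined. 0b->0: no, baa/a meet in 0. Open state 1: 0b->1.
c: 0c undefined. 0c->0: no, accaa/a meet in 0. 0c->1: ok.
ba: 1a undefined. 1a->0: no, baa/a meet in 0. 1a->1: no, baa/b meet in 1. Open state 2: 1a->2.
bb: 1b undefined. 1b->0: no, bb/a meet in 0. 1b->1: no, bb/b meet in 1. 1b->2: ok.
bc: 1c undefined. 1c->0: no, accaa/bc meet in 0. 1c->1: no, accaa/bccba meet in 2 with "a" left. 1c->2: no, acac/ccc meet in 2 with "c" left. Open state 3: 1c->3.
baa: 2a undefined. 2a->0: no, baa/a meet in 0. 2a->1: no, baa/b meet in 1. 2a->2: ok.
bab: 2b undefined. 2b->0: ok.
bac: 2c undefined. 2c->0: no, baa/bacca meet in 2. 2c->1: no, baa/cbcba meet in 2. 2c->2: no, baa/bacca meet in 2. 2c->3: no, acac/bc meet in 3. Open state 4: 2c->4.
bcb: 3b undefined. 3b->0: ok.
bcc: 3c undefined. 3c->0: no, baa/bccba meet in 2. 3c->1: no, baa/bccba meet in 2. 3c->2: no, baa/ccc meet in 2. 3c->3: ok.
acca: 3a undefined. 3a->0: no, accaa/a meet in 0. 3a->1: ok.
baca: 4a undefined. 4a->0: ok.
bacc: 4c undefined. 4c->0: ok.
cbcb: 4b undefined. 4b->0: ok.
All examples now run through 5 states with every (state, symbol) defined. Accept strings end in {2,4}, Reject strings end in {0,1,3}; accept={2,4}.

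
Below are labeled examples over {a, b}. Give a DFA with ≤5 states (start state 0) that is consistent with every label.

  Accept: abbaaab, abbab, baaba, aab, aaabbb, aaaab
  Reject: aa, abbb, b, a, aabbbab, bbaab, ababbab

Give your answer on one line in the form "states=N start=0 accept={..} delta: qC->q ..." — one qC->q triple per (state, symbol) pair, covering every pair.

states=5 start=0 accept={0,3} delta: 0a->1 0b->1 1a->2 1b->1 2a->3 2b->3 3a->2 3b->4 4a->0 4b->2

State merging on the prefix tree: take the shortest (then alphabetical) example prefix whose next move is undefined and point that move at state 0, else 1, else 2, ...; a target is out if some Accept/Reject pair would then sit in one state with the same input left (inseparable). If every existing state is out, open a new one.
a: 0a undefined. 0a->0: no, aab/b meet in 0 with "b" left. Open state 1: 0a->1.
b: 0b undefined. 0b->0: no, aab/bbaab meet in 1 with "ab" left. 0b->1: ok.
aa: 1a undefined. 1a->0: no, abbab/aabbbab meet in 1 with "bbab" left. 1a->1: no, aaabbb/abbb meet in 1 with "bbb" left. Open state 2: 1a->2.
ab: 1b undefined. 1b->0: no, abbab/bbaab meet in 2 with "b" left. 1b->1: ok.
aaa: 2a undefined. 2a->0: no, abbaaab/abbb meet in 1. 2a->1: no, baaba/aa meet in 2. 2a->2: no, abbaaab/bbaab meet in 2 with "b" left. Open state 3: 2a->3.
aab: 2b undefined. 2b->0: no, abbab/aabbbab meet in 0. 2b->1: no, abbab/abbb meet in 1. 2b->2: no, abbab/aa meet in 2. 2b->3: ok.
aaaa: 3a undefined. 3a->0: no, abbaaab/abbb meet in 1. 3a->1: no, abbaaab/abbb meet in 1. 3a->2: ok.
aaab: 3b undefined. 3b->0: no, abbaaab/aabbbab meet in 3. 3b->1: no, abbaaab/aabbbab meet in 3. 3b->2: no, abbaaab/aabbbab meet in 3. 3b->3: no, abbaaab/aabbbab meet in 3. Open state 4: 3b->4.
aaabb: 4b undefined. 4b->0: no, aaabbb/abbb meet in 1. 4b->1: no, abbaaab/aabbbab meet in 3. 4b->2: ok.
baaba: 4a undefined. 4a->0: ok.
All examples now run through 5 states with every (state, symbol) defined. Accept strings end in {0,3}, Reject strings end in {1,2,4}; accept={0,3}.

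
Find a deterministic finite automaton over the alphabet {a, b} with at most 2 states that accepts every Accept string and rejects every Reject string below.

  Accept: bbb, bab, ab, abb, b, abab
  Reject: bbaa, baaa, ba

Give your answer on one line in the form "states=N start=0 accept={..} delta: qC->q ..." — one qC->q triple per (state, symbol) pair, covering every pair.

states=2 start=0 accept={1} delta: 0a->0 0b->1 1a->0 1b->1

State merging on the prefix tree: take the shortest (then alphabetical) example prefix whose next move is undefined and point that move at state 0, else 1, else 2, ...; a target is out if some Accept/Reject pair would then sit in one state with the same input left (inseparable). If every existing state is out, open a new one.
a: 0a undefined. 0a->0: ok.
b: 0b undefined. 0b->0: no, bbb/bbaa meet in 0. Open state 1: 0b->1.
ba: 1a undefined. 1a->0: ok.
bb: 1b undefined. 1b->0: no, abb/bbaa meet in 0. 1b->1: ok.
All examples now run through 2 states with every (state, symbol) defined. Accept strings end in {1}, Reject strings end in {0}; accept={1}.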